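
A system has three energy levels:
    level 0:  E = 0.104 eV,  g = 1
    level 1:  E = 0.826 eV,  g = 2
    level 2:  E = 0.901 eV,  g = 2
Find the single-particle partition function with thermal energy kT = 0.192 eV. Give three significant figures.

Z = 0.627

Eᵢ/kT = 0.54167, 4.3021, 4.6927.
Z = Σ gᵢe^(−Eᵢ/kT) = 1·e^(−0.54167) + 2·e^(−4.3021) + 2·e^(−4.6927) = 0.58178 + 0.027080 + 0.018324 = 0.62718.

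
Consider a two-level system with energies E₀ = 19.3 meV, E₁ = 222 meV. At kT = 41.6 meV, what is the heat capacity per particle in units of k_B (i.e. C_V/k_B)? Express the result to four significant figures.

Eᵢ/kT = 0.463942, 5.33654.
Z = Σ e^(−Eᵢ/kT) = e^(−0.463942) + e^(−5.33654) = 0.628800 + 0.00481249 = 0.633612.
⟨E⟩ = 20.8396 meV, ⟨E²⟩ = 743.989 meV².
C_V/k_B = (⟨E²⟩ − ⟨E⟩²)/(kT)² = (743.989 − 434.289)/1730.56 = 0.1790.

0.1790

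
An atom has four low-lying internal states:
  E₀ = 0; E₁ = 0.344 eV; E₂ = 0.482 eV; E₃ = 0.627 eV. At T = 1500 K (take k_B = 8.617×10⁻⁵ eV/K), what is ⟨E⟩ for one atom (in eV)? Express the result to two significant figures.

0.037 eV

k_BT = 8.617×10⁻⁵ × 1500 K = 0.1293 eV.
Eᵢ/kT = 0, 2.660, 3.728, 4.849.
Z = Σ e^(−Eᵢ/kT) = e^(−0) + e^(−2.660) + e^(−3.728) + e^(−4.849) = 1.000 + 0.06995 + 0.02404 + 0.007836 = 1.102.
⟨E⟩ = Σ Eᵢ e^(−Eᵢ/kT) / Z = (0·1.000 + 0.344·0.06995 + 0.482·0.02404 + 0.627·0.007836) / 1.102 = 0.037 eV.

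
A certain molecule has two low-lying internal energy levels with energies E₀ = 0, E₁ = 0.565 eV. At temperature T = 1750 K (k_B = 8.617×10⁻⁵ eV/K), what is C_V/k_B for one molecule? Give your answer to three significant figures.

0.316

k_BT = 8.617×10⁻⁵ × 1750 K = 0.15080 eV.
Eᵢ/kT = 0, 3.7467.
Z = Σ e^(−Eᵢ/kT) = e^(−0) + e^(−3.7467) = 1.0000 + 0.023595 = 1.0236.
⟨E⟩ = 0.013024 eV, ⟨E²⟩ = 0.0073585 eV².
C_V/k_B = (⟨E²⟩ − ⟨E⟩²)/(kT)² = (0.0073585 − 0.00016962)/0.022741 = 0.316.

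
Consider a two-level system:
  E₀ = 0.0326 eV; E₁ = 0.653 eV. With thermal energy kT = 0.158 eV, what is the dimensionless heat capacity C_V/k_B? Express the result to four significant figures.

0.2923

Eᵢ/kT = 0.206329, 4.13291.
Z = Σ e^(−Eᵢ/kT) = e^(−0.206329) + e^(−4.13291) = 0.813565 + 0.0160361 = 0.829601.
⟨E⟩ = 0.0445923 eV, ⟨E²⟩ = 0.00928466 eV².
C_V/k_B = (⟨E²⟩ − ⟨E⟩²)/(kT)² = (0.00928466 − 0.00198847)/0.0249640 = 0.2923.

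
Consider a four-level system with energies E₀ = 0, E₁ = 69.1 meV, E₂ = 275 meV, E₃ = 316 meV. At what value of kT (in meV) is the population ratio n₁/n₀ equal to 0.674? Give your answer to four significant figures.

n₁/n₀ = exp[−(E₁−E₀)/kT] = 0.674.
⇒ (E₁−E₀)/kT = ln(1/0.674) = ln(1.48368) = 0.394525.
kT = 69.1 meV / 0.394525 = 175.1 meV.

175.1 meV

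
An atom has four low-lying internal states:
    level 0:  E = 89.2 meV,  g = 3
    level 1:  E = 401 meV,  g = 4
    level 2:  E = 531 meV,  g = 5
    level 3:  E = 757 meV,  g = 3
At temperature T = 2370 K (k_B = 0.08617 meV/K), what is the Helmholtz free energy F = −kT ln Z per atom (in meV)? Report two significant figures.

-220 meV

k_BT = 0.08617 × 2370 K = 204.2 meV.
Eᵢ/kT = 0.4368, 1.964, 2.600, 3.707.
Z = Σ gᵢe^(−Eᵢ/kT) = 3·e^(−0.4368) + 4·e^(−1.964) + 5·e^(−2.600) + 3·e^(−3.707) = 1.938 + 0.5612 + 0.3714 + 0.07365 = 2.944.
F = −kT ln Z = −204.2 × ln(2.944) = −204.2 × 1.080 = -220 meV.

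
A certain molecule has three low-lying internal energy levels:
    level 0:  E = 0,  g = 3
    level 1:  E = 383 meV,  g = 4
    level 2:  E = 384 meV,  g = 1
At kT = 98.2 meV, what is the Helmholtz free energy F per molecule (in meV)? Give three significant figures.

-111 meV

Eᵢ/kT = 0, 3.9002, 3.9104.
Z = Σ gᵢe^(−Eᵢ/kT) = 3·e^(−0) + 4·e^(−3.9002) + 1·e^(−3.9104) = 3.0000 + 0.080951 + 0.020032 = 3.1010.
F = −kT ln Z = −98.2 × ln(3.1010) = −98.2 × 1.1317 = -111 meV.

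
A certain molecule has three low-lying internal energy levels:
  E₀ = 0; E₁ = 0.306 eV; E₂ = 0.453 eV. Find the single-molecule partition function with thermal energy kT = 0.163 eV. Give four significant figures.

Eᵢ/kT = 0, 1.87730, 2.77914.
Z = Σ e^(−Eᵢ/kT) = e^(−0) + e^(−1.87730) + e^(−2.77914) = 1.00000 + 0.153003 + 0.0620919 = 1.21509.

Z = 1.215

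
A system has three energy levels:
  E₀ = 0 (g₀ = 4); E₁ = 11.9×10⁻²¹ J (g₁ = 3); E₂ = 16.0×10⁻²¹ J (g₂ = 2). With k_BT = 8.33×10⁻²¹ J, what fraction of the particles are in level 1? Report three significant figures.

0.143

Eᵢ/kT = 0, 1.4286, 1.9208.
Z = Σ gᵢe^(−Eᵢ/kT) = 4·e^(−0) + 3·e^(−1.4286) + 2·e^(−1.9208) = 4.0000 + 0.71893 + 0.29298 = 5.0119.
P₁ = g₁ e^(−E₁/kT) / Z = 0.71893/5.0119 = 0.143.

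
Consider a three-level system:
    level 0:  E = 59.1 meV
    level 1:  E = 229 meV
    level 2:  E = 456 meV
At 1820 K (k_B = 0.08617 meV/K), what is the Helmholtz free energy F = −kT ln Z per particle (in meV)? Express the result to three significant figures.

4.32 meV

k_BT = 0.08617 × 1820 K = 156.83 meV.
Eᵢ/kT = 0.37684, 1.4602, 2.9076.
Z = Σ e^(−Eᵢ/kT) = e^(−0.37684) + e^(−1.4602) + e^(−2.9076) = 0.68603 + 0.23219 + 0.054607 = 0.97283.
F = −kT ln Z = −156.83 × ln(0.97283) = −156.83 × -0.027546 = 4.32 meV.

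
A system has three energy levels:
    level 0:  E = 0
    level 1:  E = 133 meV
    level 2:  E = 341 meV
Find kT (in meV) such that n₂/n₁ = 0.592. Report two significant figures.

n₂/n₁ = exp[−(E₂−E₁)/kT] = 0.592.
⇒ (E₂−E₁)/kT = ln(1/0.592) = ln(1.689) = 0.5241.
kT = 208 meV / 0.5241 = 400 meV.

400 meV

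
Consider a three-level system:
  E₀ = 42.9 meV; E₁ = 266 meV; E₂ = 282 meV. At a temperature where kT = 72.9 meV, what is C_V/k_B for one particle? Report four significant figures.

0.7175

Eᵢ/kT = 0.588477, 3.64883, 3.86831.
Z = Σ e^(−Eᵢ/kT) = e^(−0.588477) + e^(−3.64883) + e^(−3.86831) = 0.555172 + 0.0260216 + 0.0208936 = 0.602087.
⟨E⟩ = 60.8394 meV, ⟨E²⟩ = 7514.65 meV².
C_V/k_B = (⟨E²⟩ − ⟨E⟩²)/(kT)² = (7514.65 − 3701.43)/5314.41 = 0.7175.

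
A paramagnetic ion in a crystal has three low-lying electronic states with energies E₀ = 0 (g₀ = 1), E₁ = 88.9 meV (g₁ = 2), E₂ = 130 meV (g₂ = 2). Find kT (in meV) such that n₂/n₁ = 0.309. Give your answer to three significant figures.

n₂/n₁ = (g₂/g₁) exp[−(E₂−E₁)/kT] = 0.309.
⇒ (E₂−E₁)/kT = ln((2/2)/0.309) = ln(3.2362) = 1.1744.
kT = 41.1 meV / 1.1744 = 35.0 meV.

35.0 meV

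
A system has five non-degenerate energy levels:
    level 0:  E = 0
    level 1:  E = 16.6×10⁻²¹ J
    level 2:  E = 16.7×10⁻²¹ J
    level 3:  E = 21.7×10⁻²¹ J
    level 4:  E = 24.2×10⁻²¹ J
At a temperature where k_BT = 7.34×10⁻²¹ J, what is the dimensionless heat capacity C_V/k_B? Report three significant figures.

1.15

Eᵢ/kT = 0, 2.2616, 2.2752, 2.9564, 3.2970.
Z = Σ e^(−Eᵢ/kT) = e^(−0) + e^(−2.2616) + e^(−2.2752) + e^(−2.9564) + e^(−3.2970) = 1.0000 + 0.10418 + 0.10278 + 0.052006 + 0.036994 = 1.2960.
⟨E⟩ = 4.2204, ⟨E²⟩ = 79.882.
C_V/k_B = (⟨E²⟩ − ⟨E⟩²)/(kT)² = (79.882 − 17.812)/53.876 = 1.15.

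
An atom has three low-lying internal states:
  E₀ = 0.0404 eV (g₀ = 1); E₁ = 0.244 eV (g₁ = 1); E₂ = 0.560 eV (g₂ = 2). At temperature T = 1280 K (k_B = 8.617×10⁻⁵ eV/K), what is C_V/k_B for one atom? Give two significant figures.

0.69

k_BT = 8.617×10⁻⁵ × 1280 K = 0.1103 eV.
Eᵢ/kT = 0.3663, 2.212, 5.077.
Z = Σ gᵢe^(−Eᵢ/kT) = 1·e^(−0.3663) + 1·e^(−2.212) + 2·e^(−5.077) = 0.6933 + 0.1095 + 0.01248 = 0.8153.
⟨E⟩ = 0.07570 eV, ⟨E²⟩ = 0.01418 eV².
C_V/k_B = (⟨E²⟩ − ⟨E⟩²)/(kT)² = (0.01418 − 0.005730)/0.01217 = 0.69.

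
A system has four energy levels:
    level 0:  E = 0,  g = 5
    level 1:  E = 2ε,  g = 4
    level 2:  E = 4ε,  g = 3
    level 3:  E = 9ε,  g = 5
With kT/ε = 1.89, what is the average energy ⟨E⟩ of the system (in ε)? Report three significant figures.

0.678 ε

Eᵢ/kT = 0, 1.0582, 2.1164, 4.7619.
Z = Σ gᵢe^(−Eᵢ/kT) = 5·e^(−0) + 4·e^(−1.0582) + 3·e^(−2.1164) + 5·e^(−4.7619) = 5.0000 + 1.3883 + 0.36139 + 0.042747 = 6.7924.
⟨E⟩ = Σ Eᵢ gᵢe^(−Eᵢ/kT) / Z = (0·5.0000 + 2·1.3883 + 4·0.36139 + 9·0.042747) / 6.7924 = 0.678 ε.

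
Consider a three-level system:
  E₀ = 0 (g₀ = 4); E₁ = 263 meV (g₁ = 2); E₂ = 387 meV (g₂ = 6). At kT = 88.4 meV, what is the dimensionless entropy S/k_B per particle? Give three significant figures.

Eᵢ/kT = 0, 2.9751, 4.3778.
Z = Σ gᵢe^(−Eᵢ/kT) = 4·e^(−0) + 2·e^(−2.9751) + 6·e^(−4.3778) = 4.0000 + 0.10208 + 0.075318 = 4.1774.
⟨E⟩ = Σ EᵢPᵢ = 13.404 meV.
S/k_B = ln Z + ⟨E⟩/kT = ln(4.1774) + 13.404/88.4 = 1.4297 + 0.15163 = 1.58.

1.58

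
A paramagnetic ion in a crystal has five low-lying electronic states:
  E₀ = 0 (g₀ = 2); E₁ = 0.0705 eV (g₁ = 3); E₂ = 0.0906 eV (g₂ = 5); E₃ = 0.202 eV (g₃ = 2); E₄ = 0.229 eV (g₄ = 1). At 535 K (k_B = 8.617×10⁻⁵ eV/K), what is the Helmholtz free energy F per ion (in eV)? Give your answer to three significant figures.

-0.0562 eV

k_BT = 8.617×10⁻⁵ × 535 K = 0.046101 eV.
Eᵢ/kT = 0, 1.5293, 1.9653, 4.3817, 4.9674.
Z = Σ gᵢe^(−Eᵢ/kT) = 2·e^(−0) + 3·e^(−1.5293) + 5·e^(−1.9653) + 2·e^(−4.3817) + 1·e^(−4.9674) = 2.0000 + 0.65006 + 0.70057 + 0.025008 + 0.0069612 = 3.3826.
F = −kT ln Z = −0.046101 × ln(3.3826) = −0.046101 × 1.2186 = -0.0562 eV.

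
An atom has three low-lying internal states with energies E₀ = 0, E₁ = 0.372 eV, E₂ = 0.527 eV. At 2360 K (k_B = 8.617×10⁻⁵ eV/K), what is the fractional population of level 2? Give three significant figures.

k_BT = 8.617×10⁻⁵ × 2360 K = 0.20336 eV.
Eᵢ/kT = 0, 1.8293, 2.5915.
Z = Σ e^(−Eᵢ/kT) = e^(−0) + e^(−1.8293) + e^(−2.5915) = 1.0000 + 0.16053 + 0.074908 = 1.2354.
P₂ = e^(−E₂/kT) / Z = 0.074908/1.2354 = 0.0606.

0.0606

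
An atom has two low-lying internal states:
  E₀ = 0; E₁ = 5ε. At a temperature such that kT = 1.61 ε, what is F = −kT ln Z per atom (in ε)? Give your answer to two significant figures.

-0.071 ε

Eᵢ/kT = 0, 3.106.
Z = Σ e^(−Eᵢ/kT) = e^(−0) + e^(−3.106) = 1.000 + 0.04478 = 1.045.
F = −kT ln Z = −1.61 × ln(1.045) = −1.61 × 0.04402 = -0.071 ε.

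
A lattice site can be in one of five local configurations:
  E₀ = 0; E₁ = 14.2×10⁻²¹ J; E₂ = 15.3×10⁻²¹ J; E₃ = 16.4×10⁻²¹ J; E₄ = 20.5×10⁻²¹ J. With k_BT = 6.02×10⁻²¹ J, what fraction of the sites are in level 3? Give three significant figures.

Eᵢ/kT = 0, 2.3588, 2.5415, 2.7243, 3.4053.
Z = Σ e^(−Eᵢ/kT) = e^(−0) + e^(−2.3588) + e^(−2.5415) + e^(−2.7243) + e^(−3.4053) = 1.0000 + 0.094534 + 0.078748 + 0.065592 + 0.033197 = 1.2721.
P₃ = e^(−E₃/kT) / Z = 0.065592/1.2721 = 0.0516.

0.0516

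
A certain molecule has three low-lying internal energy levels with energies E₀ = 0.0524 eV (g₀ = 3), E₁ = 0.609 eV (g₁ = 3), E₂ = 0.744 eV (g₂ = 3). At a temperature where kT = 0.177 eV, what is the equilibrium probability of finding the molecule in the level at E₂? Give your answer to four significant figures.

Eᵢ/kT = 0.296045, 3.44068, 4.20339.
Z = Σ gᵢe^(−Eᵢ/kT) = 3·e^(−0.296045) + 3·e^(−3.44068) + 3·e^(−4.20339) = 2.23126 + 0.0961287 + 0.0448345 = 2.37222.
P₂ = g₂ e^(−E₂/kT) / Z = 0.0448345/2.37222 = 0.01890.

0.01890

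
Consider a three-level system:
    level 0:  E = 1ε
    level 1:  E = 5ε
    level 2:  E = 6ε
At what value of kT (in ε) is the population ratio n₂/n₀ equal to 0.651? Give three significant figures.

11.6 ε

n₂/n₀ = exp[−(E₂−E₀)/kT] = 0.651.
⇒ (E₂−E₀)/kT = ln(1/0.651) = ln(1.5361) = 0.42925.
kT = 5ε / 0.42925 = 11.6 ε.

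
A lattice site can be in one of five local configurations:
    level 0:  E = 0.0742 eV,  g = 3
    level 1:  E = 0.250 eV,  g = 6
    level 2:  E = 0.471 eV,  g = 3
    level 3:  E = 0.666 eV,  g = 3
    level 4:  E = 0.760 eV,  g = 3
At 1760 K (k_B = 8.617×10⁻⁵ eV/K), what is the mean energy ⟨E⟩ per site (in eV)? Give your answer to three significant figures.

k_BT = 8.617×10⁻⁵ × 1760 K = 0.15166 eV.
Eᵢ/kT = 0.48925, 1.6484, 3.1056, 4.3914, 5.0112.
Z = Σ gᵢe^(−Eᵢ/kT) = 3·e^(−0.48925) + 6·e^(−1.6484) + 3·e^(−3.1056) + 3·e^(−4.3914) + 3·e^(−5.0112) = 1.8393 + 1.1541 + 0.13439 + 0.037150 + 0.019989 = 3.1849.
⟨E⟩ = Σ Eᵢ gᵢe^(−Eᵢ/kT) / Z = (0.0742·1.8393 + 0.250·1.1541 + 0.471·0.13439 + 0.666·0.037150 + 0.760·0.019989) / 3.1849 = 0.166 eV.

0.166 eV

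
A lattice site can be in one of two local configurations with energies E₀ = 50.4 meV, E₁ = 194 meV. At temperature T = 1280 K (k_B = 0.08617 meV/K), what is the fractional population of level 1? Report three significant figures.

0.214

k_BT = 0.08617 × 1280 K = 110.30 meV.
Eᵢ/kT = 0.45694, 1.7588.
Z = Σ e^(−Eᵢ/kT) = e^(−0.45694) + e^(−1.7588) = 0.63322 + 0.17225 = 0.80547.
P₁ = e^(−E₁/kT) / Z = 0.17225/0.80547 = 0.214.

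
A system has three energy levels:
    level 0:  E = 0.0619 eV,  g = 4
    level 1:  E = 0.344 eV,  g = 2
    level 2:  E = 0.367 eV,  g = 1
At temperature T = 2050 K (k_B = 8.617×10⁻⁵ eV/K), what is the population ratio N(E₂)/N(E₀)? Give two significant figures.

k_BT = 8.617×10⁻⁵ × 2050 K = 0.1766 eV.
n₂/n₀ = (g₂/g₀) exp[−(E₂−E₀)/kT] = (1/4) × exp(−(0.3051 eV)/(0.1766 eV)) = (1/4) × exp(-1.728) = 0.044.

0.044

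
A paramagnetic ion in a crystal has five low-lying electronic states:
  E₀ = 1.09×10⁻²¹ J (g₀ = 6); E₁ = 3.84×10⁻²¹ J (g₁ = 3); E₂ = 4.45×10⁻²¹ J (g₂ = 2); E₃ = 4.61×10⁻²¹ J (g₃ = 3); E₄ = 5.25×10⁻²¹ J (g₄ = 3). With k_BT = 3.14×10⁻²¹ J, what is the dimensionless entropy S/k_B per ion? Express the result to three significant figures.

Eᵢ/kT = 0.34713, 1.2229, 1.4172, 1.4682, 1.6720.
Z = Σ gᵢe^(−Eᵢ/kT) = 6·e^(−0.34713) + 3·e^(−1.2229) + 2·e^(−1.4172) + 3·e^(−1.4682) + 3·e^(−1.6720) = 4.2403 + 0.88313 + 0.48478 + 0.69102 + 0.56361 = 6.8628.
⟨E⟩ = Σ EᵢPᵢ = 2.3773 ×10⁻²¹ J.
S/k_B = ln Z + ⟨E⟩/kT = ln(6.8628) + 2.3773/3.14 = 1.9261 + 0.75710 = 2.68.

2.68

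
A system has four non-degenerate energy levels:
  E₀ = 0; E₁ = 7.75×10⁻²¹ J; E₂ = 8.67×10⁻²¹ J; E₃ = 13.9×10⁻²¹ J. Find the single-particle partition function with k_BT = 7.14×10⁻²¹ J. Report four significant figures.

Eᵢ/kT = 0, 1.08543, 1.21429, 1.94678.
Z = Σ e^(−Eᵢ/kT) = e^(−0) + e^(−1.08543) + e^(−1.21429) + e^(−1.94678) = 1.00000 + 0.337757 + 0.296921 + 0.142733 = 1.77741.

Z = 1.777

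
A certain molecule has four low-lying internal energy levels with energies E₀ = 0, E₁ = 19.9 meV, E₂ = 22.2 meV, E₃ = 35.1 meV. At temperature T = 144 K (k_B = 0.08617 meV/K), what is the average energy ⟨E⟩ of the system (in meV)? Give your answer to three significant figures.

k_BT = 0.08617 × 144 K = 12.408 meV.
Eᵢ/kT = 0, 1.6038, 1.7892, 2.8288.
Z = Σ e^(−Eᵢ/kT) = e^(−0) + e^(−1.6038) + e^(−1.7892) + e^(−2.8288) = 1.0000 + 0.20113 + 0.16709 + 0.059084 = 1.4273.
⟨E⟩ = Σ Eᵢ e^(−Eᵢ/kT) / Z = (0·1.0000 + 19.9·0.20113 + 22.2·0.16709 + 35.1·0.059084) / 1.4273 = 6.86 meV.

6.86 meV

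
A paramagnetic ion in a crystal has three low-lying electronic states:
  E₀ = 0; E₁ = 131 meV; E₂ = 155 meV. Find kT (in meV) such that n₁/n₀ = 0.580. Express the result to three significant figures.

240 meV

n₁/n₀ = exp[−(E₁−E₀)/kT] = 0.580.
⇒ (E₁−E₀)/kT = ln(1/0.580) = ln(1.7241) = 0.54471.
kT = 131 meV / 0.54471 = 240 meV.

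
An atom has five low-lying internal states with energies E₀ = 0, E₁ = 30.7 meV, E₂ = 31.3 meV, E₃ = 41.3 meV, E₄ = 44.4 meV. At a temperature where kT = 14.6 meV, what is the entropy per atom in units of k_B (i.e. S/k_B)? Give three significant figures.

0.907

Eᵢ/kT = 0, 2.1027, 2.1438, 2.8288, 3.0411.
Z = Σ e^(−Eᵢ/kT) = e^(−0) + e^(−2.1027) + e^(−2.1438) + e^(−2.8288) + e^(−3.0411) = 1.0000 + 0.12213 + 0.11721 + 0.059084 + 0.047782 = 1.3462.
⟨E⟩ = Σ EᵢPᵢ = 8.8989 meV.
S/k_B = ln Z + ⟨E⟩/kT = ln(1.3462) + 8.8989/14.6 = 0.29729 + 0.60951 = 0.907.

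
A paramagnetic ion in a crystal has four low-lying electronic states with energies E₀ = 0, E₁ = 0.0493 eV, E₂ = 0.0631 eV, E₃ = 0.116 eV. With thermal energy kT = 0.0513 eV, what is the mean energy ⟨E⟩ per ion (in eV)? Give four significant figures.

0.02776 eV

Eᵢ/kT = 0, 0.961014, 1.23002, 2.26121.
Z = Σ e^(−Eᵢ/kT) = e^(−0) + e^(−0.961014) + e^(−1.23002) + e^(−2.26121) = 1.00000 + 0.382505 + 0.292287 + 0.104224 = 1.77902.
⟨E⟩ = Σ Eᵢ e^(−Eᵢ/kT) / Z = (0·1.00000 + 0.0493·0.382505 + 0.0631·0.292287 + 0.116·0.104224) / 1.77902 = 0.02776 eV.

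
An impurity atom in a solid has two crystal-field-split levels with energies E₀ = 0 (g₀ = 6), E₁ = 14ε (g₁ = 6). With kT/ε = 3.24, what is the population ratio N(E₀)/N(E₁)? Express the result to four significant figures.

n₀/n₁ = (g₀/g₁) exp[−(E₀−E₁)/kT] = (6/6) × exp(−(-14ε)/(3.24ε)) = (6/6) × exp(4.32099) = 75.26.

75.26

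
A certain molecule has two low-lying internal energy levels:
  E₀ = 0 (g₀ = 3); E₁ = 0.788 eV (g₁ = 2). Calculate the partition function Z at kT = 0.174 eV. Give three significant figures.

Z = 3.02

Eᵢ/kT = 0, 4.5287.
Z = Σ gᵢe^(−Eᵢ/kT) = 3·e^(−0) + 2·e^(−4.5287) = 3.0000 + 0.021589 = 3.0216.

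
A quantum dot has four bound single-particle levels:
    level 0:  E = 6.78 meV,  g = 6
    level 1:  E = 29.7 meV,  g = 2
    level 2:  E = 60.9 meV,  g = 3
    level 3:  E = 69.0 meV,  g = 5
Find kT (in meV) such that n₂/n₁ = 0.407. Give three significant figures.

23.9 meV

n₂/n₁ = (g₂/g₁) exp[−(E₂−E₁)/kT] = 0.407.
⇒ (E₂−E₁)/kT = ln((3/2)/0.407) = ln(3.6855) = 1.3044.
kT = 31.2 meV / 1.3044 = 23.9 meV.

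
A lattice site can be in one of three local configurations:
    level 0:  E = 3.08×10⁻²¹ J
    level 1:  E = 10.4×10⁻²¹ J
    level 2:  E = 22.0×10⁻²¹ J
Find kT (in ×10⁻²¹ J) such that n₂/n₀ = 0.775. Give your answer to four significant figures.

n₂/n₀ = exp[−(E₂−E₀)/kT] = 0.775.
⇒ (E₂−E₀)/kT = ln(1/0.775) = ln(1.29032) = 0.254890.
kT = 18.92 ×10⁻²¹ J / 0.254890 = 74.23 ×10⁻²¹ J.

74.23 ×10⁻²¹ J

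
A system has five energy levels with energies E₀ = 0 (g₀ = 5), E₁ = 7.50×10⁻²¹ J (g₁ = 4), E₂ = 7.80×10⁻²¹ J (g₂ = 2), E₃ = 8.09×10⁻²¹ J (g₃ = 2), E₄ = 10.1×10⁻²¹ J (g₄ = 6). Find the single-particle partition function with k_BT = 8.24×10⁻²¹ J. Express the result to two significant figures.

Eᵢ/kT = 0, 0.9102, 0.9466, 0.9818, 1.226.
Z = Σ gᵢe^(−Eᵢ/kT) = 5·e^(−0) + 4·e^(−0.9102) + 2·e^(−0.9466) + 2·e^(−0.9818) + 6·e^(−1.226) = 5.000 + 1.610 + 0.7761 + 0.7493 + 1.761 = 9.896.

Z = 9.9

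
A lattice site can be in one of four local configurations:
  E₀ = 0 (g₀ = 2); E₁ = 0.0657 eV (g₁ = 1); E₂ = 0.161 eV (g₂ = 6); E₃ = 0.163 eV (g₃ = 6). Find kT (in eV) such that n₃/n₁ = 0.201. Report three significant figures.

n₃/n₁ = (g₃/g₁) exp[−(E₃−E₁)/kT] = 0.201.
⇒ (E₃−E₁)/kT = ln((6/1)/0.201) = ln(29.851) = 3.3962.
kT = 0.0973 eV / 3.3962 = 0.0286 eV.

0.0286 eV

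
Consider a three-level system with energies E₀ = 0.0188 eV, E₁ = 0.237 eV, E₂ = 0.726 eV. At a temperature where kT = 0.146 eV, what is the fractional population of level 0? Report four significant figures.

0.8115

Eᵢ/kT = 0.128767, 1.62329, 4.97260.
Z = Σ e^(−Eᵢ/kT) = e^(−0.128767) + e^(−1.62329) + e^(−4.97260) = 0.879179 + 0.197249 + 0.00692512 = 1.08335.
P₀ = e^(−E₀/kT) / Z = 0.879179/1.08335 = 0.8115.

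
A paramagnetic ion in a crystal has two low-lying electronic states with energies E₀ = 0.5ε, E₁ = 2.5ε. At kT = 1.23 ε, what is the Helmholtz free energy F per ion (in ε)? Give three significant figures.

0.279 ε

Eᵢ/kT = 0.40650, 2.0325.
Z = Σ e^(−Eᵢ/kT) = e^(−0.40650) + e^(−2.0325) = 0.66598 + 0.13101 = 0.79699.
F = −kT ln Z = −1.23 × ln(0.79699) = −1.23 × -0.22691 = 0.279 ε.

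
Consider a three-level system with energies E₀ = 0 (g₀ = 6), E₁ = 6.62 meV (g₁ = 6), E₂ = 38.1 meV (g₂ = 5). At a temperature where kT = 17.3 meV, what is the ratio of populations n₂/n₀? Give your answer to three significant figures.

n₂/n₀ = (g₂/g₀) exp[−(E₂−E₀)/kT] = (5/6) × exp(−(38.1 meV)/(17.3 meV)) = (5/6) × exp(-2.2023) = 0.0921.

0.0921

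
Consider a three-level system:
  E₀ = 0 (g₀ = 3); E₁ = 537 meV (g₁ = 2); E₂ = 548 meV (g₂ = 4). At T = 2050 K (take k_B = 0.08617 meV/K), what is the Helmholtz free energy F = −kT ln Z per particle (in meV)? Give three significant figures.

-210 meV

k_BT = 0.08617 × 2050 K = 176.65 meV.
Eᵢ/kT = 0, 3.0399, 3.1022.
Z = Σ gᵢe^(−Eᵢ/kT) = 3·e^(−0) + 2·e^(−3.0399) + 4·e^(−3.1022) = 3.0000 + 0.095679 + 0.17980 = 3.2755.
F = −kT ln Z = −176.65 × ln(3.2755) = −176.65 × 1.1865 = -210 meV.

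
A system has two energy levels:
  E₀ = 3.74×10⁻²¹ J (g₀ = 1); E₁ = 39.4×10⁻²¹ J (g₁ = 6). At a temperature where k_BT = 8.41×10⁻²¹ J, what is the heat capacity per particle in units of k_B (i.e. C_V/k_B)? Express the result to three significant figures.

1.32

Eᵢ/kT = 0.44471, 4.6849.
Z = Σ gᵢe^(−Eᵢ/kT) = 1·e^(−0.44471) + 6·e^(−4.6849) = 0.64101 + 0.055402 = 0.69641.
⟨E⟩ = 6.5769, ⟨E²⟩ = 136.37.
C_V/k_B = (⟨E²⟩ − ⟨E⟩²)/(kT)² = (136.37 − 43.256)/70.728 = 1.32.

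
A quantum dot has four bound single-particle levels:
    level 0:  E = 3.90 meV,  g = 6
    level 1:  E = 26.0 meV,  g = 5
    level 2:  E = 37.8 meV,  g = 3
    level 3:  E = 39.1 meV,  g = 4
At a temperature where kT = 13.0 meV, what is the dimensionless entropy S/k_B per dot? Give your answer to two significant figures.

Eᵢ/kT = 0.3000, 2.000, 2.908, 3.008.
Z = Σ gᵢe^(−Eᵢ/kT) = 6·e^(−0.3000) + 5·e^(−2.000) + 3·e^(−2.908) + 4·e^(−3.008) = 4.445 + 0.6767 + 0.1638 + 0.1976 = 5.483.
⟨E⟩ = Σ EᵢPᵢ = 8.909 meV.
S/k_B = ln Z + ⟨E⟩/kT = ln(5.483) + 8.909/13.0 = 1.702 + 0.6853 = 2.4.

2.4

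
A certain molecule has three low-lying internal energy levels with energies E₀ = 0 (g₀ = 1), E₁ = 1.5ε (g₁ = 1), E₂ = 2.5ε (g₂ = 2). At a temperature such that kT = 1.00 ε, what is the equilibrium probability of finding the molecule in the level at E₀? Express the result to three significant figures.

Eᵢ/kT = 0, 1.5000, 2.5000.
Z = Σ gᵢe^(−Eᵢ/kT) = 1·e^(−0) + 1·e^(−1.5000) + 2·e^(−2.5000) = 1.0000 + 0.22313 + 0.16417 = 1.3873.
P₀ = g₀ e^(−E₀/kT) / Z = 1.0000/1.3873 = 0.721.

0.721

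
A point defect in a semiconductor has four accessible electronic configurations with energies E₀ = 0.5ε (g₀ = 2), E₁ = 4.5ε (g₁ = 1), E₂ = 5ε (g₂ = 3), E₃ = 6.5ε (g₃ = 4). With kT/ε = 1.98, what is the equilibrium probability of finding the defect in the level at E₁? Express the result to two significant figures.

0.050

Eᵢ/kT = 0.2525, 2.273, 2.525, 3.283.
Z = Σ gᵢe^(−Eᵢ/kT) = 2·e^(−0.2525) + 1·e^(−2.273) + 3·e^(−2.525) + 4·e^(−3.283) = 1.554 + 0.1030 + 0.2402 + 0.1501 = 2.047.
P₁ = g₁ e^(−E₁/kT) / Z = 0.1030/2.047 = 0.050.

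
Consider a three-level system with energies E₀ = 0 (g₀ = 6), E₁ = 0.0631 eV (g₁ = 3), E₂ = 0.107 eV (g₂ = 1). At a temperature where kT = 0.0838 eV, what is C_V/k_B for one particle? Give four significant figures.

0.1292

Eᵢ/kT = 0, 0.752983, 1.27685.
Z = Σ gᵢe^(−Eᵢ/kT) = 6·e^(−0) + 3·e^(−0.752983) + 1·e^(−1.27685) = 6.00000 + 1.41288 + 0.278914 = 7.69179.
⟨E⟩ = 0.0154706 eV, ⟨E²⟩ = 0.00114652 eV².
C_V/k_B = (⟨E²⟩ − ⟨E⟩²)/(kT)² = (0.00114652 − 0.000239339)/0.00702244 = 0.1292.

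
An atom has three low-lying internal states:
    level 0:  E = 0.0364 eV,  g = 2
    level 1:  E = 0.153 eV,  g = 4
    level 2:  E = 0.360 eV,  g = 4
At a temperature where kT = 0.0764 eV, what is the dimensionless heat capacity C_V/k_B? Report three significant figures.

Eᵢ/kT = 0.47644, 2.0026, 4.7120.
Z = Σ gᵢe^(−Eᵢ/kT) = 2·e^(−0.47644) + 4·e^(−2.0026) + 4·e^(−4.7120) = 1.2420 + 0.53994 + 0.035947 = 1.8179.
⟨E⟩ = 0.077430 eV, ⟨E²⟩ = 0.010421 eV².
C_V/k_B = (⟨E²⟩ − ⟨E⟩²)/(kT)² = (0.010421 − 0.0059954)/0.0058370 = 0.758.

0.758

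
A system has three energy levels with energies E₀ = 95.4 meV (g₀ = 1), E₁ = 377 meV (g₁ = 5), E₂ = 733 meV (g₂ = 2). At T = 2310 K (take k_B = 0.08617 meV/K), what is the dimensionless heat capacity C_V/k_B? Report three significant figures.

k_BT = 0.08617 × 2310 K = 199.05 meV.
Eᵢ/kT = 0.47928, 1.8940, 3.6825.
Z = Σ gᵢe^(−Eᵢ/kT) = 1·e^(−0.47928) + 5·e^(−1.8940) + 2·e^(−3.6825) = 0.61923 + 0.75234 + 0.050320 = 1.4219.
⟨E⟩ = 266.96 meV, ⟨E²⟩ = 98179 meV².
C_V/k_B = (⟨E²⟩ − ⟨E⟩²)/(kT)² = (98179 − 71268)/39621 = 0.679.

0.679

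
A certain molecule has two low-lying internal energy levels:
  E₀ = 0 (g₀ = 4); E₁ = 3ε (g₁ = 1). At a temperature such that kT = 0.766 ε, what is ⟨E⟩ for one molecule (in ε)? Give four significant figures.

Eᵢ/kT = 0, 3.91645.
Z = Σ gᵢe^(−Eᵢ/kT) = 4·e^(−0) + 1·e^(−3.91645) = 4.00000 + 0.0199117 = 4.01991.
⟨E⟩ = Σ Eᵢ gᵢe^(−Eᵢ/kT) / Z = (0·4.00000 + 3·0.0199117) / 4.01991 = 0.01486 ε.

0.01486 ε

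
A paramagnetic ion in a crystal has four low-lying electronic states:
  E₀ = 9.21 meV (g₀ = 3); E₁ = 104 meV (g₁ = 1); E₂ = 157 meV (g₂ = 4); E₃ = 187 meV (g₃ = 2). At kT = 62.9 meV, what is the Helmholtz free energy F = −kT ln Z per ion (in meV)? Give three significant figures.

Eᵢ/kT = 0.14642, 1.6534, 2.4960, 2.9730.
Z = Σ gᵢe^(−Eᵢ/kT) = 3·e^(−0.14642) + 1·e^(−1.6534) + 4·e^(−2.4960) + 2·e^(−2.9730) = 2.5914 + 0.19140 + 0.32966 + 0.10230 = 3.2148.
F = −kT ln Z = −62.9 × ln(3.2148) = −62.9 × 1.1678 = -73.5 meV.

-73.5 meV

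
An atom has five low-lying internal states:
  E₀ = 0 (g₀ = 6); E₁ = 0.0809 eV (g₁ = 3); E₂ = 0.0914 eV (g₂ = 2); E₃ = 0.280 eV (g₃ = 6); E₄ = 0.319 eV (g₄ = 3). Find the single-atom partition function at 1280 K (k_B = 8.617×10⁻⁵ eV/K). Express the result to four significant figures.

Z = 8.954

k_BT = 8.617×10⁻⁵ × 1280 K = 0.110298 eV.
Eᵢ/kT = 0, 0.733468, 0.828664, 2.53858, 2.89216.
Z = Σ gᵢe^(−Eᵢ/kT) = 6·e^(−0) + 3·e^(−0.733468) + 2·e^(−0.828664) + 6·e^(−2.53858) + 3·e^(−2.89216) = 6.00000 + 1.44072 + 0.873264 + 0.473871 + 0.166369 = 8.95422.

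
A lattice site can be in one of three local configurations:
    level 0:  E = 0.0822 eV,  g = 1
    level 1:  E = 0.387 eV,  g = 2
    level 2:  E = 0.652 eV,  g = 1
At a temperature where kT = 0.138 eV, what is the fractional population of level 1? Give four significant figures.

Eᵢ/kT = 0.595652, 2.80435, 4.72464.
Z = Σ gᵢe^(−Eᵢ/kT) = 1·e^(−0.595652) + 2·e^(−2.80435) + 1·e^(−4.72464) = 0.551203 + 0.121092 + 0.00887391 = 0.681169.
P₁ = g₁ e^(−E₁/kT) / Z = 0.121092/0.681169 = 0.1778.

0.1778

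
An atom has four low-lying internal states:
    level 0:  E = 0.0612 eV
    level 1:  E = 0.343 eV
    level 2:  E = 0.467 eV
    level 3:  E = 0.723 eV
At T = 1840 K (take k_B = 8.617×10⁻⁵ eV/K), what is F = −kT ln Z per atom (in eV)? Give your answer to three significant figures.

0.0243 eV

k_BT = 8.617×10⁻⁵ × 1840 K = 0.15855 eV.
Eᵢ/kT = 0.38600, 2.1634, 2.9454, 4.5601.
Z = Σ e^(−Eᵢ/kT) = e^(−0.38600) + e^(−2.1634) + e^(−2.9454) + e^(−4.5601) = 0.67977 + 0.11493 + 0.052581 + 0.010461 = 0.85774.
F = −kT ln Z = −0.15855 × ln(0.85774) = −0.15855 × -0.15345 = 0.0243 eV.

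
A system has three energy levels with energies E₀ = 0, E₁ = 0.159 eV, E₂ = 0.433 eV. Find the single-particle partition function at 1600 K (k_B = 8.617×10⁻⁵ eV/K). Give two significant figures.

Z = 1.4

k_BT = 8.617×10⁻⁵ × 1600 K = 0.1379 eV.
Eᵢ/kT = 0, 1.153, 3.140.
Z = Σ e^(−Eᵢ/kT) = e^(−0) + e^(−1.153) + e^(−3.140) = 1.000 + 0.3157 + 0.04328 = 1.359.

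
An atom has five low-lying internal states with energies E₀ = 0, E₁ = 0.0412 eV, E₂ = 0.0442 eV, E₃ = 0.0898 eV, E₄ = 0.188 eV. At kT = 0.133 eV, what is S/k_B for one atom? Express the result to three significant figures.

Eᵢ/kT = 0, 0.30977, 0.33233, 0.67519, 1.4135.
Z = Σ e^(−Eᵢ/kT) = e^(−0) + e^(−0.30977) + e^(−0.33233) + e^(−0.67519) + e^(−1.4135) = 1.0000 + 0.73362 + 0.71725 + 0.50906 + 0.24329 = 3.2032.
⟨E⟩ = Σ EᵢPᵢ = 0.047883 eV.
S/k_B = ln Z + ⟨E⟩/kT = ln(3.2032) + 0.047883/0.133 = 1.1642 + 0.36002 = 1.52.

1.52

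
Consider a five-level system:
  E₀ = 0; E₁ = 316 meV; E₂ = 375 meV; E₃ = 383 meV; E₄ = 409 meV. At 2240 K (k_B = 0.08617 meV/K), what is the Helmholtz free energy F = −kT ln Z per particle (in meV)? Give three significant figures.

k_BT = 0.08617 × 2240 K = 193.02 meV.
Eᵢ/kT = 0, 1.6371, 1.9428, 1.9843, 2.1190.
Z = Σ e^(−Eᵢ/kT) = e^(−0) + e^(−1.6371) + e^(−1.9428) + e^(−1.9843) + e^(−2.1190) = 1.0000 + 0.19454 + 0.14330 + 0.13748 + 0.12015 = 1.5955.
F = −kT ln Z = −193.02 × ln(1.5955) = −193.02 × 0.46719 = -90.2 meV.

-90.2 meV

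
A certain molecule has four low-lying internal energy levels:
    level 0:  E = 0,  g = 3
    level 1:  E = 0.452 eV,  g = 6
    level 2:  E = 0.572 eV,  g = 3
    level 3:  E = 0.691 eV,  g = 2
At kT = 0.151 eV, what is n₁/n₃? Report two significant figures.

15

n₁/n₃ = (g₁/g₃) exp[−(E₁−E₃)/kT] = (6/2) × exp(−(-0.239 eV)/(0.151 eV)) = (6/2) × exp(1.583) = 15.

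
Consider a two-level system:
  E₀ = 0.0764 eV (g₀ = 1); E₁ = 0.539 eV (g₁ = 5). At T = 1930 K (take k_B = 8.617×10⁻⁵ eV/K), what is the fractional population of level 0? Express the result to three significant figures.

k_BT = 8.617×10⁻⁵ × 1930 K = 0.16631 eV.
Eᵢ/kT = 0.45938, 3.2409.
Z = Σ gᵢe^(−Eᵢ/kT) = 1·e^(−0.45938) + 5·e^(−3.2409) = 0.63168 + 0.19564 = 0.82732.
P₀ = g₀ e^(−E₀/kT) / Z = 0.63168/0.82732 = 0.764.

0.764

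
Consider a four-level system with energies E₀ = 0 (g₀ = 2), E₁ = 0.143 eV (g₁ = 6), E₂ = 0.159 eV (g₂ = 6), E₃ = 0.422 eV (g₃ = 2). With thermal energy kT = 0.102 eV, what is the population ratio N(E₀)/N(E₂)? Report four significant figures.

1.584

n₀/n₂ = (g₀/g₂) exp[−(E₀−E₂)/kT] = (2/6) × exp(−(-0.159 eV)/(0.102 eV)) = (2/6) × exp(1.55882) = 1.584.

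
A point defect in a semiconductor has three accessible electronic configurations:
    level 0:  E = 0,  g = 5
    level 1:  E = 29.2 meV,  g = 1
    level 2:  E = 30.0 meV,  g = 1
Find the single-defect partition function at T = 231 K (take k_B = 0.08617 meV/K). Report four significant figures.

Z = 5.452

k_BT = 0.08617 × 231 K = 19.9053 meV.
Eᵢ/kT = 0, 1.46695, 1.50714.
Z = Σ gᵢe^(−Eᵢ/kT) = 5·e^(−0) + 1·e^(−1.46695) + 1·e^(−1.50714) = 5.00000 + 0.230628 + 0.221543 = 5.45217.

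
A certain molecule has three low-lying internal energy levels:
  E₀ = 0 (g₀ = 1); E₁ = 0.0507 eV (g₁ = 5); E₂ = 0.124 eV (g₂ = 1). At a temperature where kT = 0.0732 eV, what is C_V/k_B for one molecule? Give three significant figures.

0.161

Eᵢ/kT = 0, 0.69262, 1.6940.
Z = Σ gᵢe^(−Eᵢ/kT) = 1·e^(−0) + 5·e^(−0.69262) + 1·e^(−1.6940) = 1.0000 + 2.5013 + 0.18378 = 3.6851.
⟨E⟩ = 0.040597 eV, ⟨E²⟩ = 0.0025116 eV².
C_V/k_B = (⟨E²⟩ − ⟨E⟩²)/(kT)² = (0.0025116 − 0.0016481)/0.0053582 = 0.161.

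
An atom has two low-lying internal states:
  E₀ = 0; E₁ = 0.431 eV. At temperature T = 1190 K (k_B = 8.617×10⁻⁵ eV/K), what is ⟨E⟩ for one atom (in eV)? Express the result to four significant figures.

k_BT = 8.617×10⁻⁵ × 1190 K = 0.102542 eV.
Eᵢ/kT = 0, 4.20316.
Z = Σ e^(−Eᵢ/kT) = e^(−0) + e^(−4.20316) = 1.00000 + 0.0149483 = 1.01495.
⟨E⟩ = Σ Eᵢ e^(−Eᵢ/kT) / Z = (0·1.00000 + 0.431·0.0149483) / 1.01495 = 0.006348 eV.

0.006348 eV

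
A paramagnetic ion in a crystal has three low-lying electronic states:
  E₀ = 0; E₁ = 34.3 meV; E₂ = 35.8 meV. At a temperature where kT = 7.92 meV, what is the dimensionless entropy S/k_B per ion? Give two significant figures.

Eᵢ/kT = 0, 4.331, 4.520.
Z = Σ e^(−Eᵢ/kT) = e^(−0) + e^(−4.331) + e^(−4.520) = 1.000 + 0.01315 + 0.01089 = 1.024.
⟨E⟩ = Σ EᵢPᵢ = 0.8212 meV.
S/k_B = ln Z + ⟨E⟩/kT = ln(1.024) + 0.8212/7.92 = 0.02372 + 0.1037 = 0.13.

0.13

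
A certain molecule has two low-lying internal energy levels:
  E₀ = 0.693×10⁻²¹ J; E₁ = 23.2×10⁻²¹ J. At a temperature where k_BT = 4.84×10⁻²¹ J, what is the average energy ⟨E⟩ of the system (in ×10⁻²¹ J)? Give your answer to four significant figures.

0.9061 ×10⁻²¹ J

Eᵢ/kT = 0.143182, 4.79339.
Z = Σ e^(−Eᵢ/kT) = e^(−0.143182) + e^(−4.79339) = 0.866596 + 0.00828433 = 0.874880.
⟨E⟩ = Σ Eᵢ e^(−Eᵢ/kT) / Z = (0.693·0.866596 + 23.2·0.00828433) / 0.874880 = 0.9061 ×10⁻²¹ J.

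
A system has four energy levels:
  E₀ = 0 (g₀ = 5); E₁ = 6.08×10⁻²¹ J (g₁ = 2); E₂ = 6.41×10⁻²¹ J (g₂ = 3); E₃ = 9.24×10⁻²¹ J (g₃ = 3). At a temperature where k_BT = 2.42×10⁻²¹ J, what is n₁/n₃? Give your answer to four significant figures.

2.460

n₁/n₃ = (g₁/g₃) exp[−(E₁−E₃)/kT] = (2/3) × exp(−(-3.16 ×10⁻²¹ J)/(2.42 ×10⁻²¹ J)) = (2/3) × exp(1.30579) = 2.460.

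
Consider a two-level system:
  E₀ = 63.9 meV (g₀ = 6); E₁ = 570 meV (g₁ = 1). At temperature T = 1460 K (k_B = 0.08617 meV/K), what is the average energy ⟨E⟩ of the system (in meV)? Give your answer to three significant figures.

k_BT = 0.08617 × 1460 K = 125.81 meV.
Eᵢ/kT = 0.50791, 4.5306.
Z = Σ gᵢe^(−Eᵢ/kT) = 6·e^(−0.50791) + 1·e^(−4.5306) = 3.6105 + 0.010774 = 3.6213.
⟨E⟩ = Σ Eᵢ gᵢe^(−Eᵢ/kT) / Z = (63.9·3.6105 + 570·0.010774) / 3.6213 = 65.4 meV.

65.4 meV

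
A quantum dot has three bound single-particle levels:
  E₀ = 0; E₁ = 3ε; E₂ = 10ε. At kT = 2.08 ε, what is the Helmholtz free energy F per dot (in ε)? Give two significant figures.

-0.46 ε

Eᵢ/kT = 0, 1.442, 4.808.
Z = Σ e^(−Eᵢ/kT) = e^(−0) + e^(−1.442) + e^(−4.808) = 1.000 + 0.2365 + 0.008164 = 1.245.
F = −kT ln Z = −2.08 × ln(1.245) = −2.08 × 0.2191 = -0.46 ε.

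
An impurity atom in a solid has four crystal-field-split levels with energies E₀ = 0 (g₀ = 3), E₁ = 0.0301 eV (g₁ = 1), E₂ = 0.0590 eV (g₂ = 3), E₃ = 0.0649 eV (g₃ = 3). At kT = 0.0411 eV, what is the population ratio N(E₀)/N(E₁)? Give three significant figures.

6.24

n₀/n₁ = (g₀/g₁) exp[−(E₀−E₁)/kT] = (3/1) × exp(−(-0.0301 eV)/(0.0411 eV)) = (3/1) × exp(0.73236) = 6.24.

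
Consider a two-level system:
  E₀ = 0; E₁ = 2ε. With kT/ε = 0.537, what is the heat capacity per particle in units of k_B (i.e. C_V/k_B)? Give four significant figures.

Eᵢ/kT = 0, 3.72439.
Z = Σ e^(−Eᵢ/kT) = e^(−0) + e^(−3.72439) = 1.00000 + 0.0241278 = 1.02413.
⟨E⟩ = 0.0471186 ε, ⟨E²⟩ = 0.0942373 ε².
C_V/k_B = (⟨E²⟩ − ⟨E⟩²)/(kT)² = (0.0942373 − 0.00222016)/0.288369 = 0.3191.

0.3191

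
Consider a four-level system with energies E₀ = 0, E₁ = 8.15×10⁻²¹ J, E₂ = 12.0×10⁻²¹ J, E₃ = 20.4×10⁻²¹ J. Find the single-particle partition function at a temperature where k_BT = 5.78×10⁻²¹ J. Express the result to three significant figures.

Eᵢ/kT = 0, 1.4100, 2.0761, 3.5294.
Z = Σ e^(−Eᵢ/kT) = e^(−0) + e^(−1.4100) + e^(−2.0761) + e^(−3.5294) = 1.0000 + 0.24414 + 0.12542 + 0.029323 = 1.3989.

Z = 1.40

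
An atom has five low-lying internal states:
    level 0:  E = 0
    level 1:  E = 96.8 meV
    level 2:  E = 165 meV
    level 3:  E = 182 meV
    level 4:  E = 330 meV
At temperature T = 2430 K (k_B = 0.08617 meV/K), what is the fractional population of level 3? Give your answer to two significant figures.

0.15

k_BT = 0.08617 × 2430 K = 209.4 meV.
Eᵢ/kT = 0, 0.4623, 0.7880, 0.8691, 1.576.
Z = Σ e^(−Eᵢ/kT) = e^(−0) + e^(−0.4623) + e^(−0.7880) + e^(−0.8691) + e^(−1.576) = 1.000 + 0.6298 + 0.4548 + 0.4193 + 0.2068 = 2.711.
P₃ = e^(−E₃/kT) / Z = 0.4193/2.711 = 0.15.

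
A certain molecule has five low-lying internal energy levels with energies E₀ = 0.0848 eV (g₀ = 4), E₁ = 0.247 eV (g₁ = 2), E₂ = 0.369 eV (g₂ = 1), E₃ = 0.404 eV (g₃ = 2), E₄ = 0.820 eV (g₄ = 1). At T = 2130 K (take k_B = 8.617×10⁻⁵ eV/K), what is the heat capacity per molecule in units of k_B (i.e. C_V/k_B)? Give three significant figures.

k_BT = 8.617×10⁻⁵ × 2130 K = 0.18354 eV.
Eᵢ/kT = 0.46202, 1.3458, 2.0105, 2.2012, 4.4677.
Z = Σ gᵢe^(−Eᵢ/kT) = 4·e^(−0.46202) + 2·e^(−1.3458) + 1·e^(−2.0105) + 2·e^(−2.2012) + 1·e^(−4.4677) = 2.5200 + 0.52066 + 0.13392 + 0.22134 + 0.011474 = 3.4074.
⟨E⟩ = 0.14396 eV, ⟨E²⟩ = 0.032859 eV².
C_V/k_B = (⟨E²⟩ − ⟨E⟩²)/(kT)² = (0.032859 − 0.020724)/0.033687 = 0.360.

0.360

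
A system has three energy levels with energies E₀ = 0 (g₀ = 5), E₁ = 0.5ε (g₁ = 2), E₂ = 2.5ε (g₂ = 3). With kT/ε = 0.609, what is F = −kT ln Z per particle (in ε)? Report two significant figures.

-1.1 ε

Eᵢ/kT = 0, 0.8210, 4.105.
Z = Σ gᵢe^(−Eᵢ/kT) = 5·e^(−0) + 2·e^(−0.8210) + 3·e^(−4.105) = 5.000 + 0.8800 + 0.04947 = 5.929.
F = −kT ln Z = −0.609 × ln(5.929) = −0.609 × 1.780 = -1.1 ε.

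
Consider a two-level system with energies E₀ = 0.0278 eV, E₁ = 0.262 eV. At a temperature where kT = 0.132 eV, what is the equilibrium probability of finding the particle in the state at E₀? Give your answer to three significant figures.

0.855

Eᵢ/kT = 0.21061, 1.9848.
Z = Σ e^(−Eᵢ/kT) = e^(−0.21061) + e^(−1.9848) = 0.81009 + 0.13741 = 0.94750.
P₀ = e^(−E₀/kT) / Z = 0.81009/0.94750 = 0.855.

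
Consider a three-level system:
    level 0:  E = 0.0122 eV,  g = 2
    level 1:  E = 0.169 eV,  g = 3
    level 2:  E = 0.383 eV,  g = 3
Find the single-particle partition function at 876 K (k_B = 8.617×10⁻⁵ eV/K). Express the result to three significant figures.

k_BT = 8.617×10⁻⁵ × 876 K = 0.075485 eV.
Eᵢ/kT = 0.16162, 2.2389, 5.0739.
Z = Σ gᵢe^(−Eᵢ/kT) = 2·e^(−0.16162) + 3·e^(−2.2389) + 3·e^(−5.0739) = 1.7015 + 0.31973 + 0.018774 = 2.0400.

Z = 2.04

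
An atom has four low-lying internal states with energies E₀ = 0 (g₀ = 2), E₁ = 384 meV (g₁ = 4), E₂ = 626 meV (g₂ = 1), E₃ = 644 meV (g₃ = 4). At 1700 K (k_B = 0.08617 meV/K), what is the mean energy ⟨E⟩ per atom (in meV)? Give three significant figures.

k_BT = 0.08617 × 1700 K = 146.49 meV.
Eᵢ/kT = 0, 2.6213, 4.2733, 4.3962.
Z = Σ gᵢe^(−Eᵢ/kT) = 2·e^(−0) + 4·e^(−2.6213) + 1·e^(−4.2733) + 4·e^(−4.3962) = 2.0000 + 0.29083 + 0.013936 + 0.049296 = 2.3541.
⟨E⟩ = Σ Eᵢ gᵢe^(−Eᵢ/kT) / Z = (0·2.0000 + 384·0.29083 + 626·0.013936 + 644·0.049296) / 2.3541 = 64.6 meV.

64.6 meV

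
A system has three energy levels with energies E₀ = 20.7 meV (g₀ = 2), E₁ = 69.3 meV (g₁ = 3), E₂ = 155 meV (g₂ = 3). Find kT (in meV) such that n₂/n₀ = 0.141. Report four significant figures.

56.80 meV

n₂/n₀ = (g₂/g₀) exp[−(E₂−E₀)/kT] = 0.141.
⇒ (E₂−E₀)/kT = ln((3/2)/0.141) = ln(10.6383) = 2.36446.
kT = 134.3 meV / 2.36446 = 56.80 meV.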